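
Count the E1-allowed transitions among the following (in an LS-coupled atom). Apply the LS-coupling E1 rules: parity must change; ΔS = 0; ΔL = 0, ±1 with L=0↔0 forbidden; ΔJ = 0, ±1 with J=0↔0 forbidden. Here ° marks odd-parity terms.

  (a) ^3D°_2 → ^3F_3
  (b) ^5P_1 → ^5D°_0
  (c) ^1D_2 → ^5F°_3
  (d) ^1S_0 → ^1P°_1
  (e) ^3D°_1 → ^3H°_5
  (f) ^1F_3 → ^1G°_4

(a) allowed
(b) allowed
(c) forbidden (ΔS fails)
(d) allowed
(e) forbidden (parity, ΔL, ΔJ fail)
(f) allowed
Total allowed: 4 of 6.

4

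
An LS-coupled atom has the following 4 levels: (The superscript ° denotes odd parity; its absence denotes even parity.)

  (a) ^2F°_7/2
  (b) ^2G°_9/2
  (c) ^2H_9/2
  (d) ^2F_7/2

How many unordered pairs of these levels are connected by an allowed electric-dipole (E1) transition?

3

(a)–(b): forbidden (parity).
(a)–(c): forbidden (ΔL).
(a)–(d): allowed.
(b)–(c): allowed.
(b)–(d): allowed.
(c)–(d): forbidden (parity, ΔL).
Allowed pairs: 3 of 6.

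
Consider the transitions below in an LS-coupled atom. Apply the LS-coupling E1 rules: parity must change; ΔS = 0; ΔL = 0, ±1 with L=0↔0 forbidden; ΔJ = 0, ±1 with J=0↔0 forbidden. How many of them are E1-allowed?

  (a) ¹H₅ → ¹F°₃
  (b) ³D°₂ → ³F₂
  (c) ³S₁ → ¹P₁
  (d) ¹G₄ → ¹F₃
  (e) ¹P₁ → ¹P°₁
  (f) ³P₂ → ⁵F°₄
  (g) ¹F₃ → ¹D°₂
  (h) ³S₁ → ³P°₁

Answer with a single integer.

4

(a) forbidden (ΔL, ΔJ fail)
(b) allowed
(c) forbidden (parity, ΔS fail)
(d) forbidden (parity fails)
(e) allowed
(f) forbidden (ΔS, ΔL, ΔJ fail)
(g) allowed
(h) allowed
Total allowed: 4 of 8.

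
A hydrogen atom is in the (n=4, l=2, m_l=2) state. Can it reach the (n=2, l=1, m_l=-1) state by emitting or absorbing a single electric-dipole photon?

forbidden

Δl = 1 − 2 = -1; the E1 rule Δl = ±1 is satisfied.
m_l: 2 → -1 (Δm_l = -3). |Δm_l| ≤ 1 violated.
The transition is electric-dipole forbidden.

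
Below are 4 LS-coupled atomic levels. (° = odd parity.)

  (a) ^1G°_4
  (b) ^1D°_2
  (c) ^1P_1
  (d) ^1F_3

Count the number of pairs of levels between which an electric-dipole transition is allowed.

3

(a)–(b): forbidden (parity, ΔL, ΔJ).
(a)–(c): forbidden (ΔL, ΔJ).
(a)–(d): allowed.
(b)–(c): allowed.
(b)–(d): allowed.
(c)–(d): forbidden (parity, ΔL, ΔJ).
Allowed pairs: 3 of 6.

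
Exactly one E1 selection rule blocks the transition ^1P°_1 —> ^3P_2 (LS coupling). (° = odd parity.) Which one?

the ΔS = 0 rule

Reading off the term symbols: S 0→1, L 1→1, J 1→2, parity odd→even.
Parity must change: odd → even — satisfied.
ΔL = 0, ±1 (not L=0↔0): L: 1 → 1, ΔL = +0 — satisfied.
ΔJ = 0, ±1 (not J=0↔0): J: 1 → 2, ΔJ = +1 — satisfied.
ΔS = 0: S: 0 → 1 — violated.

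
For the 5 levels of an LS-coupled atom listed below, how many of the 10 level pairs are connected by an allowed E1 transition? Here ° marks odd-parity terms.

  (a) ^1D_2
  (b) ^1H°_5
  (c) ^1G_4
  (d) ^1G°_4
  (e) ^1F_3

(a)–(b): forbidden (ΔL, ΔJ).
(a)–(c): forbidden (parity, ΔL, ΔJ).
(a)–(d): forbidden (ΔL, ΔJ).
(a)–(e): forbidden (parity).
(b)–(c): allowed.
(b)–(d): forbidden (parity).
(b)–(e): forbidden (ΔL, ΔJ).
(c)–(d): allowed.
(c)–(e): forbidden (parity).
(d)–(e): allowed.
Allowed pairs: 3 of 10.

3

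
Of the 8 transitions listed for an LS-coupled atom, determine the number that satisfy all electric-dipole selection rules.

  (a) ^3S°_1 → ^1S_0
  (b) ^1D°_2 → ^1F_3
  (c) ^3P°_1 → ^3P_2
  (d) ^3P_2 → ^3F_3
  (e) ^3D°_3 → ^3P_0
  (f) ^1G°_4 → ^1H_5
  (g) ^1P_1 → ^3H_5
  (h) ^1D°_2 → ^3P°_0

3

(a) forbidden (ΔS, ΔL fail)
(b) allowed
(c) allowed
(d) forbidden (parity, ΔL fail)
(e) forbidden (ΔJ fails)
(f) allowed
(g) forbidden (parity, ΔS, ΔL, ΔJ fail)
(h) forbidden (parity, ΔS, ΔJ fail)
Total allowed: 3 of 8.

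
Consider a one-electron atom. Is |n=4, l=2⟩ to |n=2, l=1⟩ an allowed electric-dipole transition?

Δl = 1 − 2 = -1; the E1 rule Δl = ±1 is passes.
All E1 selection rules are satisfied.

allowed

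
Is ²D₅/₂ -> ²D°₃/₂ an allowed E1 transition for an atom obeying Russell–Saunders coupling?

Initial level: S=1/2, L=2, J=5/2, parity even. Final level: S=1/2, L=2, J=3/2, parity odd.
ΔL = 0, ±1 (not L=0↔0): L: 2 → 2, ΔL = +0 — ok.
ΔS = 0: S: 1/2 → 1/2 — ok.
Parity must change: even → odd — ok.
ΔJ = 0, ±1 (not J=0↔0): J: 5/2 → 3/2, ΔJ = -1 — ok.
All four E1 rules are satisfied.

allowed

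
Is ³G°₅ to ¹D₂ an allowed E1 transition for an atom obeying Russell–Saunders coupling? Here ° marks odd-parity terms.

Parity must change: odd → even — satisfied.
ΔS = 0: S: 1 → 0 — violated.
ΔL = 0, ±1 (not L=0↔0): L: 4 → 2, ΔL = -2 — violated.
ΔJ = 0, ±1 (not J=0↔0): J: 5 → 2, ΔJ = -3 — violated.
Rule(s) violated: ΔS, ΔL, ΔJ.

forbidden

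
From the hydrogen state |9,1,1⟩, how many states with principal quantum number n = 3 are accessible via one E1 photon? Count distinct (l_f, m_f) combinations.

E1 requires Δl = ±1, so l_f ∈ {0, 2}; with 0 ≤ l_f ≤ n_f−1 = 2, the allowed l_f values are {0, 2}.
For l_f = 0: m_f ∈ {m_i−1, m_i, m_i+1} ∩ [−0, 0] = {0} → 1 state.
For l_f = 2: m_f ∈ {m_i−1, m_i, m_i+1} ∩ [−2, 2] = {0, 1, 2} → 3 states.
Total: 4.

4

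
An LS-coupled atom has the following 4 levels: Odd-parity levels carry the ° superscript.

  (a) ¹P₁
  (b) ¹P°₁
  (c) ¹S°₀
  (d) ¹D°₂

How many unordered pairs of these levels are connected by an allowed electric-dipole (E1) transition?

3

(a)–(b): allowed.
(a)–(c): allowed.
(a)–(d): allowed.
(b)–(c): forbidden (parity).
(b)–(d): forbidden (parity).
(c)–(d): forbidden (parity, ΔL, ΔJ).
Allowed pairs: 3 of 6.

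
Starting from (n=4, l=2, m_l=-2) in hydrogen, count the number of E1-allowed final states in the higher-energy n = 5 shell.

4

E1 requires Δl = ±1, so l_f ∈ {1, 3}; with 0 ≤ l_f ≤ n_f−1 = 4, the allowed l_f values are {1, 3}.
For l_f = 1: m_f ∈ {m_i−1, m_i, m_i+1} ∩ [−1, 1] = {-1} → 1 state.
For l_f = 3: m_f ∈ {m_i−1, m_i, m_i+1} ∩ [−3, 3] = {-3, -2, -1} → 3 states.
Total: 4.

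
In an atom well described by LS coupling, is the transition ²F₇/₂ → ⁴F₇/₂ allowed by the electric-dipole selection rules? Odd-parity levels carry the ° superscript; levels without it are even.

forbidden

Parity must change: even → even — violated.
ΔS = 0: S: 1/2 → 3/2 — violated.
ΔL = 0, ±1 (not L=0↔0): L: 3 → 3, ΔL = +0 — satisfied.
ΔJ = 0, ±1 (not J=0↔0): J: 7/2 → 7/2, ΔJ = +0 — satisfied.
Rule(s) violated: parity, ΔS.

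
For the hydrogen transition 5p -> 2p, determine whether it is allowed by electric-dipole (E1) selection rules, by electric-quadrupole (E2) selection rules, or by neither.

E2

Δl = 1 − 1 = +0; l_i + l_f = 2.
E1 (Δl = ±1): not satisfied.
E2 (Δl = 0,±2, l_i+l_f ≥ 2): satisfied.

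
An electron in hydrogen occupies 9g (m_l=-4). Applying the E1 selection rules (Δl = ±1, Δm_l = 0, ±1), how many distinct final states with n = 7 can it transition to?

4

E1 requires Δl = ±1, so l_f ∈ {3, 5}; with 0 ≤ l_f ≤ n_f−1 = 6, the allowed l_f values are {3, 5}.
For l_f = 3: m_f ∈ {m_i−1, m_i, m_i+1} ∩ [−3, 3] = {-3} → 1 state.
For l_f = 5: m_f ∈ {m_i−1, m_i, m_i+1} ∩ [−5, 5] = {-5, -4, -3} → 3 states.
Total: 4.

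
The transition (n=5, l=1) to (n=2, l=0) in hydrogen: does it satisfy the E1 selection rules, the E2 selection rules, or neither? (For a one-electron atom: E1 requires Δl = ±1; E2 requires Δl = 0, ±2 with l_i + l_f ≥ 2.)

E1

Δl = 0 − 1 = -1; l_i + l_f = 1.
E1 (Δl = ±1): satisfied.
E2 (Δl = 0,±2, l_i+l_f ≥ 2): not satisfied.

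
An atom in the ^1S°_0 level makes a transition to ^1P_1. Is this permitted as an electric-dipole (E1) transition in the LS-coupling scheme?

Parity must change: odd → even — ✓.
ΔS = 0: S: 0 → 0 — ✓.
ΔL = 0, ±1 (not L=0↔0): L: 0 → 1, ΔL = +1 — ✓.
ΔJ = 0, ±1 (not J=0↔0): J: 0 → 1, ΔJ = +1 — ✓.
All four E1 rules are satisfied.

allowed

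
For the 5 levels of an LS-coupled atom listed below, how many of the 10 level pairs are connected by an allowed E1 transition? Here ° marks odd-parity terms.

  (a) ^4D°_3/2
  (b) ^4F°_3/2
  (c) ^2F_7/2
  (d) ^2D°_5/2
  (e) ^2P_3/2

2

(a)–(b): forbidden (parity).
(a)–(c): forbidden (ΔS, ΔJ).
(a)–(d): forbidden (parity, ΔS).
(a)–(e): forbidden (ΔS).
(b)–(c): forbidden (ΔS, ΔJ).
(b)–(d): forbidden (parity, ΔS).
(b)–(e): forbidden (ΔS, ΔL).
(c)–(d): allowed.
(c)–(e): forbidden (parity, ΔL, ΔJ).
(d)–(e): allowed.
Allowed pairs: 2 of 10.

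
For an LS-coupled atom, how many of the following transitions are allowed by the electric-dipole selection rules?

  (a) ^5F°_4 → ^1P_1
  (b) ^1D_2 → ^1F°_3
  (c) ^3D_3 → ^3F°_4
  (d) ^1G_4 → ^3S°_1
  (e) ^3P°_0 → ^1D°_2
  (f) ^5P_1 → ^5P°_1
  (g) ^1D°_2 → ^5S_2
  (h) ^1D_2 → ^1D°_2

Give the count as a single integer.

(a) forbidden (ΔS, ΔL, ΔJ fail)
(b) allowed
(c) allowed
(d) forbidden (ΔS, ΔL, ΔJ fail)
(e) forbidden (parity, ΔS, ΔJ fail)
(f) allowed
(g) forbidden (ΔS, ΔL fail)
(h) allowed
Total allowed: 4 of 8.

4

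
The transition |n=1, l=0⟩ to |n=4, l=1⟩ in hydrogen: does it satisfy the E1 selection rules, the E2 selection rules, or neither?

E1

Δl = 1 − 0 = +1; l_i + l_f = 1.
E1 (Δl = ±1): satisfied.
E2 (Δl = 0,±2, l_i+l_f ≥ 2): not satisfied.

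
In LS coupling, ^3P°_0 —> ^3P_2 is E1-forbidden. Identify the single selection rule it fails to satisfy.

Initial level: S=1, L=1, J=0, parity odd. Final level: S=1, L=1, J=2, parity even.
Parity must change: odd → even — satisfied.
ΔS = 0: S: 1 → 1 — satisfied.
ΔL = 0, ±1 (not L=0↔0): L: 1 → 1, ΔL = +0 — satisfied.
ΔJ = 0, ±1 (not J=0↔0): J: 0 → 2, ΔJ = +2 — violated.

the ΔJ = 0, ±1 rule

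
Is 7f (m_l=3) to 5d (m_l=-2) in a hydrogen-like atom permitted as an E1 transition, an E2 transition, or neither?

neither

Δl = 2 − 3 = -1; l_i + l_f = 5.
Δm_l = -5.
E1 (Δl = ±1, |Δm_l| ≤ 1): not satisfied.
E2 (Δl = 0,±2, l_i+l_f ≥ 2, |Δm_l| ≤ 2): not satisfied.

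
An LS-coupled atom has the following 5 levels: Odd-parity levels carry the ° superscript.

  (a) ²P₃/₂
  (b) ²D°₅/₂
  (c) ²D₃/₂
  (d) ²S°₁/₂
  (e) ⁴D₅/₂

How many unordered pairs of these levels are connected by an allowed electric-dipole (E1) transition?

3

(a)–(b): allowed.
(a)–(c): forbidden (parity).
(a)–(d): allowed.
(a)–(e): forbidden (parity, ΔS).
(b)–(c): allowed.
(b)–(d): forbidden (parity, ΔL, ΔJ).
(b)–(e): forbidden (ΔS).
(c)–(d): forbidden (ΔL).
(c)–(e): forbidden (parity, ΔS).
(d)–(e): forbidden (ΔS, ΔL, ΔJ).
Allowed pairs: 3 of 10.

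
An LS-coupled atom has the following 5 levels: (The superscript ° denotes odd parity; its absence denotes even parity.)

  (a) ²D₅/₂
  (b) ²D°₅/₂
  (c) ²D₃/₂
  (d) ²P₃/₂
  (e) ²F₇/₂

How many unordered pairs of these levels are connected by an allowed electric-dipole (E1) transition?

(a)–(b): allowed.
(a)–(c): forbidden (parity).
(a)–(d): forbidden (parity).
(a)–(e): forbidden (parity).
(b)–(c): allowed.
(b)–(d): allowed.
(b)–(e): allowed.
(c)–(d): forbidden (parity).
(c)–(e): forbidden (parity, ΔJ).
(d)–(e): forbidden (parity, ΔL, ΔJ).
Allowed pairs: 4 of 10.

4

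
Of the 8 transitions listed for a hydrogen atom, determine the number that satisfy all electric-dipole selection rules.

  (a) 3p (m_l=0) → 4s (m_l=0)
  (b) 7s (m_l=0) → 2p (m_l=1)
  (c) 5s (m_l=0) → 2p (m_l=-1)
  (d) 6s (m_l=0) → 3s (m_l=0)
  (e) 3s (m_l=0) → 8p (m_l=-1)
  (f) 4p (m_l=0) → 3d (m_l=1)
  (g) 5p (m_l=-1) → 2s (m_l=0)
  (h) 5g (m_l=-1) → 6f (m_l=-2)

7

(a) allowed
(b) allowed
(c) allowed
(d) forbidden — Δl = +0 (E1 requires Δl = ±1)
(e) allowed
(f) allowed
(g) allowed
(h) allowed
Total allowed: 7 of 8.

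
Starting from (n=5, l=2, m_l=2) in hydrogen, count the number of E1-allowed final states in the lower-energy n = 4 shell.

E1 requires Δl = ±1, so l_f ∈ {1, 3}; with 0 ≤ l_f ≤ n_f−1 = 3, the allowed l_f values are {1, 3}.
For l_f = 1: m_f ∈ {m_i−1, m_i, m_i+1} ∩ [−1, 1] = {1} → 1 state.
For l_f = 3: m_f ∈ {m_i−1, m_i, m_i+1} ∩ [−3, 3] = {1, 2, 3} → 3 states.
Total: 4.

4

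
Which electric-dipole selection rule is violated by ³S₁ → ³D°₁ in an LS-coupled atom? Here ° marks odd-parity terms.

ΔS = 0: S: 1 → 1 — passes.
ΔJ = 0, ±1 (not J=0↔0): J: 1 → 1, ΔJ = +0 — passes.
Parity must change: even → odd — passes.
ΔL = 0, ±1 (not L=0↔0): L: 0 → 2, ΔL = +2 — fails.

the ΔL = 0, ±1 rule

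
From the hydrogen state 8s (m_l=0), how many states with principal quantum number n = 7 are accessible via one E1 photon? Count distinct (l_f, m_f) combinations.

3

E1 requires Δl = ±1, so l_f ∈ {-1, 1}; with 0 ≤ l_f ≤ n_f−1 = 6, the allowed l_f values are {1}.
For l_f = 1: m_f ∈ {m_i−1, m_i, m_i+1} ∩ [−1, 1] = {-1, 0, 1} → 3 states.
Total: 3.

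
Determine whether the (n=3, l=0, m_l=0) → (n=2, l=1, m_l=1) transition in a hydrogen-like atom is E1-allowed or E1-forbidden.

Δl = 1 − 0 = +1; the E1 rule Δl = ±1 is ✓.
Δm_l = 1 − (0) = +1. E1 requires Δm_l = 0, ±1: ✓.
All E1 selection rules are satisfied.

allowed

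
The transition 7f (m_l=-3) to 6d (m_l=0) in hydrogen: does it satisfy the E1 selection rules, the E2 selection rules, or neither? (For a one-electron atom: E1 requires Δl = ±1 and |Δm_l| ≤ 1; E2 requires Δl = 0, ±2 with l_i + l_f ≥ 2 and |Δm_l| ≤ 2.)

Δl = 2 − 3 = -1; l_i + l_f = 5.
Δm_l = +3.
E1 (Δl = ±1, |Δm_l| ≤ 1): not satisfied.
E2 (Δl = 0,±2, l_i+l_f ≥ 2, |Δm_l| ≤ 2): not satisfied.

neither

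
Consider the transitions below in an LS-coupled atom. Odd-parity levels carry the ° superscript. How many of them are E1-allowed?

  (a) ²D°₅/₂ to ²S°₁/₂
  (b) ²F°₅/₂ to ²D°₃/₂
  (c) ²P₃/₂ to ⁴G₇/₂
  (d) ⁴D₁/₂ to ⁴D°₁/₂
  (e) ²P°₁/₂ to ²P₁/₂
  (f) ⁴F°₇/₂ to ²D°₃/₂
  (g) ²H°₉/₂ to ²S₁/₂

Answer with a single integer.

2

(a) forbidden (parity, ΔL, ΔJ fail)
(b) forbidden (parity fails)
(c) forbidden (parity, ΔS, ΔL, ΔJ fail)
(d) allowed
(e) allowed
(f) forbidden (parity, ΔS, ΔJ fail)
(g) forbidden (ΔL, ΔJ fail)
Total allowed: 2 of 7.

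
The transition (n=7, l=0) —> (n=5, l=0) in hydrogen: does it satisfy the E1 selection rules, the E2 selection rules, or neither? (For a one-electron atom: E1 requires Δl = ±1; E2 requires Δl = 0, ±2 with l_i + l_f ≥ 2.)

neither

Δl = 0 − 0 = +0; l_i + l_f = 0.
E1 (Δl = ±1): not satisfied.
E2 (Δl = 0,±2, l_i+l_f ≥ 2): not satisfied.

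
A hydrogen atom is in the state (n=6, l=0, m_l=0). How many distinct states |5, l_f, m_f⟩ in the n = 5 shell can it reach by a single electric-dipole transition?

3

E1 requires Δl = ±1, so l_f ∈ {-1, 1}; with 0 ≤ l_f ≤ n_f−1 = 4, the allowed l_f values are {1}.
For l_f = 1: m_f ∈ {m_i−1, m_i, m_i+1} ∩ [−1, 1] = {-1, 0, 1} → 3 states.
Total: 3.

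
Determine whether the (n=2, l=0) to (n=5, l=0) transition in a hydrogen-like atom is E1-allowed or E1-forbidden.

Initial l = 0, final l = 0, so Δl = +0. E1 requires Δl = ±1: fails.
The transition is electric-dipole forbidden.

forbidden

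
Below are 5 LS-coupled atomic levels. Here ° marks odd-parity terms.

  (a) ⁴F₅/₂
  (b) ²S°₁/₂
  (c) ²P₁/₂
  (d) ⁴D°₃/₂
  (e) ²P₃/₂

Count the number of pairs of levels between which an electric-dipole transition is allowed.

3

(a)–(b): forbidden (ΔS, ΔL, ΔJ).
(a)–(c): forbidden (parity, ΔS, ΔL, ΔJ).
(a)–(d): allowed.
(a)–(e): forbidden (parity, ΔS, ΔL).
(b)–(c): allowed.
(b)–(d): forbidden (parity, ΔS, ΔL).
(b)–(e): allowed.
(c)–(d): forbidden (ΔS).
(c)–(e): forbidden (parity).
(d)–(e): forbidden (ΔS).
Allowed pairs: 3 of 10.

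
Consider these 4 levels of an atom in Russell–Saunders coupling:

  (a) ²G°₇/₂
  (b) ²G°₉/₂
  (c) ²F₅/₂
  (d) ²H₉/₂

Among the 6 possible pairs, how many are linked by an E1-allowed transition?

(a)–(b): forbidden (parity).
(a)–(c): allowed.
(a)–(d): allowed.
(b)–(c): forbidden (ΔJ).
(b)–(d): allowed.
(c)–(d): forbidden (parity, ΔL, ΔJ).
Allowed pairs: 3 of 6.

3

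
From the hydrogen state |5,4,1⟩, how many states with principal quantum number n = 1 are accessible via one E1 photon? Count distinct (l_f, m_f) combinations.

E1 requires l_f ∈ {3, 5}, but neither lies in [0, 0], so no final state is reachable.
Total: 0.

0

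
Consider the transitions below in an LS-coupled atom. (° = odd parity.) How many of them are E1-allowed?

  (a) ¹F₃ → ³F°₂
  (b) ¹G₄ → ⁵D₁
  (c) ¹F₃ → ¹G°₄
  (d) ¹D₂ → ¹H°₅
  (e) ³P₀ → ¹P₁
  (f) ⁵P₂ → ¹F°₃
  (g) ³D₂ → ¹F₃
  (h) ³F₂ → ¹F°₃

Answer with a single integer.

(a) forbidden (ΔS fails)
(b) forbidden (parity, ΔS, ΔL, ΔJ fail)
(c) allowed
(d) forbidden (ΔL, ΔJ fail)
(e) forbidden (parity, ΔS fail)
(f) forbidden (ΔS, ΔL fail)
(g) forbidden (parity, ΔS fail)
(h) forbidden (ΔS fails)
Total allowed: 1 of 8.

1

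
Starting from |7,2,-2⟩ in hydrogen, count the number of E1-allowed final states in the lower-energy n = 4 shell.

E1 requires Δl = ±1, so l_f ∈ {1, 3}; with 0 ≤ l_f ≤ n_f−1 = 3, the allowed l_f values are {1, 3}.
For l_f = 1: m_f ∈ {m_i−1, m_i, m_i+1} ∩ [−1, 1] = {-1} → 1 state.
For l_f = 3: m_f ∈ {m_i−1, m_i, m_i+1} ∩ [−3, 3] = {-3, -2, -1} → 3 states.
Total: 4.

4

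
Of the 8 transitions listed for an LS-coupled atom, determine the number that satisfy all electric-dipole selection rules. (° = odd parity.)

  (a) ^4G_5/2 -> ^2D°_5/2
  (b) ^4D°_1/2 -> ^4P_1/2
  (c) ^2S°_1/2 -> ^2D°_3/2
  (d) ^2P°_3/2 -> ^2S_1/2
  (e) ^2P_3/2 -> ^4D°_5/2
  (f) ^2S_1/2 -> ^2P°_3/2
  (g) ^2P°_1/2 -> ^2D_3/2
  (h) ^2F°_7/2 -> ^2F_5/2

(a) forbidden (ΔS, ΔL fail)
(b) allowed
(c) forbidden (parity, ΔL fail)
(d) allowed
(e) forbidden (ΔS fails)
(f) allowed
(g) allowed
(h) allowed
Total allowed: 5 of 8.

5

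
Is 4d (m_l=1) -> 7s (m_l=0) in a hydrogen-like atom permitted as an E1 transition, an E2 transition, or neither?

Δl = 0 − 2 = -2; l_i + l_f = 2.
Δm_l = -1.
E1 (Δl = ±1, |Δm_l| ≤ 1): not satisfied.
E2 (Δl = 0,±2, l_i+l_f ≥ 2, |Δm_l| ≤ 2): satisfied.

E2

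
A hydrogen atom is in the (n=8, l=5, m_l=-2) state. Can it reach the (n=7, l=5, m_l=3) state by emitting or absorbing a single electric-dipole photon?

forbidden

l: 5 → 5 (Δl = +0). Δl = ±1 fails.
Δm_l = 3 − (-2) = +5. E1 requires Δm_l = 0, ±1: fails.
The transition is electric-dipole forbidden.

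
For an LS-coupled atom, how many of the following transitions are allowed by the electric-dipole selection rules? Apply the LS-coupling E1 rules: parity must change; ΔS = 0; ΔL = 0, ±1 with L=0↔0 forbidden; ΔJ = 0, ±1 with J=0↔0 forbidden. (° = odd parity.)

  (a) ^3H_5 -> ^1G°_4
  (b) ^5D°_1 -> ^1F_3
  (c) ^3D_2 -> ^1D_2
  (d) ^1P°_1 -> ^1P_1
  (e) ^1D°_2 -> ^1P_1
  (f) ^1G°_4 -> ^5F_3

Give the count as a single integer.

2

(a) forbidden (ΔS fails)
(b) forbidden (ΔS, ΔJ fail)
(c) forbidden (parity, ΔS fail)
(d) allowed
(e) allowed
(f) forbidden (ΔS fails)
Total allowed: 2 of 6.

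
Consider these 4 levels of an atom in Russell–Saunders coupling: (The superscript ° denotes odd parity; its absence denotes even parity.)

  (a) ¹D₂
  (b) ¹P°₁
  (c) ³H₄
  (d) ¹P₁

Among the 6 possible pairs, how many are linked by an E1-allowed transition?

(a)–(b): allowed.
(a)–(c): forbidden (parity, ΔS, ΔL, ΔJ).
(a)–(d): forbidden (parity).
(b)–(c): forbidden (ΔS, ΔL, ΔJ).
(b)–(d): allowed.
(c)–(d): forbidden (parity, ΔS, ΔL, ΔJ).
Allowed pairs: 2 of 6.

2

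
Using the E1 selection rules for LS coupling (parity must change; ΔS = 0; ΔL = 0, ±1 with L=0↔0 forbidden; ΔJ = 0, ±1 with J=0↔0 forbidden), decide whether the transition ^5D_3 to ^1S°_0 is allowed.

Initial level: S=2, L=2, J=3, parity even. Final level: S=0, L=0, J=0, parity odd.
ΔJ = 0, ±1 (not J=0↔0): J: 3 → 0, ΔJ = -3 — ✗.
ΔL = 0, ±1 (not L=0↔0): L: 2 → 0, ΔL = -2 — ✗.
ΔS = 0: S: 2 → 0 — ✗.
Parity must change: even → odd — ✓.
Rule(s) violated: ΔS, ΔL, ΔJ.

forbidden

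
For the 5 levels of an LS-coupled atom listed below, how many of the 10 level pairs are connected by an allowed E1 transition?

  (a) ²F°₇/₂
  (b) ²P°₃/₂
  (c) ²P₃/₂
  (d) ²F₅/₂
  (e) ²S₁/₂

(a)–(b): forbidden (parity, ΔL, ΔJ).
(a)–(c): forbidden (ΔL, ΔJ).
(a)–(d): allowed.
(a)–(e): forbidden (ΔL, ΔJ).
(b)–(c): allowed.
(b)–(d): forbidden (ΔL).
(b)–(e): allowed.
(c)–(d): forbidden (parity, ΔL).
(c)–(e): forbidden (parity).
(d)–(e): forbidden (parity, ΔL, ΔJ).
Allowed pairs: 3 of 10.

3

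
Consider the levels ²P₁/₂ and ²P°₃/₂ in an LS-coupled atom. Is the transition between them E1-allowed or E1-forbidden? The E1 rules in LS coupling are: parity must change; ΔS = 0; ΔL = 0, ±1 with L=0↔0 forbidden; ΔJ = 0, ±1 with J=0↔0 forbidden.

allowed

Reading off the term symbols: S 1/2→1/2, L 1→1, J 1/2→3/2, parity even→odd.
Parity must change: even → odd — ✓.
ΔS = 0: S: 1/2 → 1/2 — ✓.
ΔL = 0, ±1 (not L=0↔0): L: 1 → 1, ΔL = +0 — ✓.
ΔJ = 0, ±1 (not J=0↔0): J: 1/2 → 3/2, ΔJ = +1 — ✓.
All four E1 rules are satisfied.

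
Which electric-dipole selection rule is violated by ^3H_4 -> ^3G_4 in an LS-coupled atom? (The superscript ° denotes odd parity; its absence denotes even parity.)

Parity must change: even → even — violated.
ΔS = 0: S: 1 → 1 — satisfied.
ΔL = 0, ±1 (not L=0↔0): L: 5 → 4, ΔL = -1 — satisfied.
ΔJ = 0, ±1 (not J=0↔0): J: 4 → 4, ΔJ = +0 — satisfied.

parity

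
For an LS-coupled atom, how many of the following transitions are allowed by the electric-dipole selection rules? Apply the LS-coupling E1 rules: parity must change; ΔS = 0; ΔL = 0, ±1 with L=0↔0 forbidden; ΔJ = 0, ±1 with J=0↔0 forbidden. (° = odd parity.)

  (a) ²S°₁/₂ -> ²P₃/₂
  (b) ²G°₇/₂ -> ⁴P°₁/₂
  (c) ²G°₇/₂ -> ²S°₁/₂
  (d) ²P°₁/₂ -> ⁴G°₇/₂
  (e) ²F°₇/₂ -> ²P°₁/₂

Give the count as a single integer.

1

(a) allowed
(b) forbidden (parity, ΔS, ΔL, ΔJ fail)
(c) forbidden (parity, ΔL, ΔJ fail)
(d) forbidden (parity, ΔS, ΔL, ΔJ fail)
(e) forbidden (parity, ΔL, ΔJ fail)
Total allowed: 1 of 5.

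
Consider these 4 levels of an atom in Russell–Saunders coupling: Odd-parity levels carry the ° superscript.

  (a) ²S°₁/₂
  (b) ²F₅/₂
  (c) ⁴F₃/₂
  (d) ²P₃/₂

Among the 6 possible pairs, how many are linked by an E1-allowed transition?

1

(a)–(b): forbidden (ΔL, ΔJ).
(a)–(c): forbidden (ΔS, ΔL).
(a)–(d): allowed.
(b)–(c): forbidden (parity, ΔS).
(b)–(d): forbidden (parity, ΔL).
(c)–(d): forbidden (parity, ΔS, ΔL).
Allowed pairs: 1 of 6.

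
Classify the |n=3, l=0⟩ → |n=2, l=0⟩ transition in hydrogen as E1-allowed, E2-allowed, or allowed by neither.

neither

Δl = 0 − 0 = +0; l_i + l_f = 0.
E1 (Δl = ±1): not satisfied.
E2 (Δl = 0,±2, l_i+l_f ≥ 2): not satisfied.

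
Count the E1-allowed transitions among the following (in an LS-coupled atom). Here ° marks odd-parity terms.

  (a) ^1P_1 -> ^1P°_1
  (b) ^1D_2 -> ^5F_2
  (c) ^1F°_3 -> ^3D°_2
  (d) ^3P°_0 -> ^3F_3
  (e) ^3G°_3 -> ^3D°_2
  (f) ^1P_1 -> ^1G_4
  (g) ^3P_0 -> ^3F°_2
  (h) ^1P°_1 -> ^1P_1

2

(a) allowed
(b) forbidden (parity, ΔS fail)
(c) forbidden (parity, ΔS fail)
(d) forbidden (ΔL, ΔJ fail)
(e) forbidden (parity, ΔL fail)
(f) forbidden (parity, ΔL, ΔJ fail)
(g) forbidden (ΔL, ΔJ fail)
(h) allowed
Total allowed: 2 of 8.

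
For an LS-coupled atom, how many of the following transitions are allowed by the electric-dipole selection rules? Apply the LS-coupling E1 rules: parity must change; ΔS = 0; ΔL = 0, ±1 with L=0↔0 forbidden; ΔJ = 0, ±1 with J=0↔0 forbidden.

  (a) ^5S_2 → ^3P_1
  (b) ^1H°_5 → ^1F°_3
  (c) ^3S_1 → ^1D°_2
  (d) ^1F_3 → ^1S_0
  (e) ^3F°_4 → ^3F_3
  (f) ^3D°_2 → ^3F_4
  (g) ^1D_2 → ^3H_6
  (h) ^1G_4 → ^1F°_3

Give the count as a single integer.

2

(a) forbidden (parity, ΔS fail)
(b) forbidden (parity, ΔL, ΔJ fail)
(c) forbidden (ΔS, ΔL fail)
(d) forbidden (parity, ΔL, ΔJ fail)
(e) allowed
(f) forbidden (ΔJ fails)
(g) forbidden (parity, ΔS, ΔL, ΔJ fail)
(h) allowed
Total allowed: 2 of 8.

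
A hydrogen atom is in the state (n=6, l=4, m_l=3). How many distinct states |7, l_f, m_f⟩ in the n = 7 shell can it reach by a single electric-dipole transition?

E1 requires Δl = ±1, so l_f ∈ {3, 5}; with 0 ≤ l_f ≤ n_f−1 = 6, the allowed l_f values are {3, 5}.
For l_f = 3: m_f ∈ {m_i−1, m_i, m_i+1} ∩ [−3, 3] = {2, 3} → 2 states.
For l_f = 5: m_f ∈ {m_i−1, m_i, m_i+1} ∩ [−5, 5] = {2, 3, 4} → 3 states.
Total: 5.

5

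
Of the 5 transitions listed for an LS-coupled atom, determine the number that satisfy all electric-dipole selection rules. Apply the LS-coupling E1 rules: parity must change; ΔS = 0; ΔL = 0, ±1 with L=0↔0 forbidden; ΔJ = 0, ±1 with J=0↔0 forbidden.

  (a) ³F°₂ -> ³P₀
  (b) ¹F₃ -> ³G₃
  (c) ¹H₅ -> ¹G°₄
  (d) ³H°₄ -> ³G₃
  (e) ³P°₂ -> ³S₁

3

(a) forbidden (ΔL, ΔJ fail)
(b) forbidden (parity, ΔS fail)
(c) allowed
(d) allowed
(e) allowed
Total allowed: 3 of 5.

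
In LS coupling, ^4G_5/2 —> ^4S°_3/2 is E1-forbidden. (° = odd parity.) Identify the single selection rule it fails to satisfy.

the ΔL = 0, ±1 rule

Parity must change: even → odd — ✓.
ΔS = 0: S: 3/2 → 3/2 — ✓.
ΔL = 0, ±1 (not L=0↔0): L: 4 → 0, ΔL = -4 — ✗.
ΔJ = 0, ±1 (not J=0↔0): J: 5/2 → 3/2, ΔJ = -1 — ✓.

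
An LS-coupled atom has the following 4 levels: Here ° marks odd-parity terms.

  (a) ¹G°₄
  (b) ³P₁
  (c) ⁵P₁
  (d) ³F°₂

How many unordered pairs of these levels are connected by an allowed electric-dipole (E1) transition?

0

(a)–(b): forbidden (ΔS, ΔL, ΔJ).
(a)–(c): forbidden (ΔS, ΔL, ΔJ).
(a)–(d): forbidden (parity, ΔS, ΔJ).
(b)–(c): forbidden (parity, ΔS).
(b)–(d): forbidden (ΔL).
(c)–(d): forbidden (ΔS, ΔL).
Allowed pairs: 0 of 6.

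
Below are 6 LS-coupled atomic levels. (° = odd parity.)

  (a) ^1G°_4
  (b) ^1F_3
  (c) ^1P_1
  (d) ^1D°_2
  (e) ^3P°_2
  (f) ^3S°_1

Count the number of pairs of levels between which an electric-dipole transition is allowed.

(a)–(b): allowed.
(a)–(c): forbidden (ΔL, ΔJ).
(a)–(d): forbidden (parity, ΔL, ΔJ).
(a)–(e): forbidden (parity, ΔS, ΔL, ΔJ).
(a)–(f): forbidden (parity, ΔS, ΔL, ΔJ).
(b)–(c): forbidden (parity, ΔL, ΔJ).
(b)–(d): allowed.
(b)–(e): forbidden (ΔS, ΔL).
(b)–(f): forbidden (ΔS, ΔL, ΔJ).
(c)–(d): allowed.
(c)–(e): forbidden (ΔS).
(c)–(f): forbidden (ΔS).
(d)–(e): forbidden (parity, ΔS).
(d)–(f): forbidden (parity, ΔS, ΔL).
(e)–(f): forbidden (parity).
Allowed pairs: 3 of 15.

3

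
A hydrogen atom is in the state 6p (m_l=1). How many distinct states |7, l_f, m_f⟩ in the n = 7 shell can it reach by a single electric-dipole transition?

4

E1 requires Δl = ±1, so l_f ∈ {0, 2}; with 0 ≤ l_f ≤ n_f−1 = 6, the allowed l_f values are {0, 2}.
For l_f = 0: m_f ∈ {m_i−1, m_i, m_i+1} ∩ [−0, 0] = {0} → 1 state.
For l_f = 2: m_f ∈ {m_i−1, m_i, m_i+1} ∩ [−2, 2] = {0, 1, 2} → 3 states.
Total: 4.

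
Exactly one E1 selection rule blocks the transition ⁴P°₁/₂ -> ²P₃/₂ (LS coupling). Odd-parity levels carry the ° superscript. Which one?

Reading off the term symbols: S 3/2→1/2, L 1→1, J 1/2→3/2, parity odd→even.
Parity must change: odd → even — ok.
ΔJ = 0, ±1 (not J=0↔0): J: 1/2 → 3/2, ΔJ = +1 — ok.
ΔS = 0: S: 3/2 → 1/2 — fails.
ΔL = 0, ±1 (not L=0↔0): L: 1 → 1, ΔL = +0 — ok.

the ΔS = 0 rule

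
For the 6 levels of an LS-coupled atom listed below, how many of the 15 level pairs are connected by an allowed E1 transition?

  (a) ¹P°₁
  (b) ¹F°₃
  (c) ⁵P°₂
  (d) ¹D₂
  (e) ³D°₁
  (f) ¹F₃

3

(a)–(b): forbidden (parity, ΔL, ΔJ).
(a)–(c): forbidden (parity, ΔS).
(a)–(d): allowed.
(a)–(e): forbidden (parity, ΔS).
(a)–(f): forbidden (ΔL, ΔJ).
(b)–(c): forbidden (parity, ΔS, ΔL).
(b)–(d): allowed.
(b)–(e): forbidden (parity, ΔS, ΔJ).
(b)–(f): allowed.
(c)–(d): forbidden (ΔS).
(c)–(e): forbidden (parity, ΔS).
(c)–(f): forbidden (ΔS, ΔL).
(d)–(e): forbidden (ΔS).
(d)–(f): forbidden (parity).
(e)–(f): forbidden (ΔS, ΔJ).
Allowed pairs: 3 of 15.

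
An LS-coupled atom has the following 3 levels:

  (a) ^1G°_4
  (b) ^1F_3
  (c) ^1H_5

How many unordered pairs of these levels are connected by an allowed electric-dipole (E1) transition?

2

(a)–(b): allowed.
(a)–(c): allowed.
(b)–(c): forbidden (parity, ΔL, ΔJ).
Allowed pairs: 2 of 3.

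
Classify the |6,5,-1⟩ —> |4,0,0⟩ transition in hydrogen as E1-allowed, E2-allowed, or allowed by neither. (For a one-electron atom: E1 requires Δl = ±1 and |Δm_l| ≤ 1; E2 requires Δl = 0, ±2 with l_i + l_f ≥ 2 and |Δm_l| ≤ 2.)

Δl = 0 − 5 = -5; l_i + l_f = 5.
Δm_l = +1.
E1 (Δl = ±1, |Δm_l| ≤ 1): not satisfied.
E2 (Δl = 0,±2, l_i+l_f ≥ 2, |Δm_l| ≤ 2): not satisfied.

neither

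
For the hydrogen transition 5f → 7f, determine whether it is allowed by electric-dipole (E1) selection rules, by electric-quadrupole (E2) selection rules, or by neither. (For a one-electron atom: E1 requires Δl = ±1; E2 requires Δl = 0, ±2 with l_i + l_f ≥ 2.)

Δl = 3 − 3 = +0; l_i + l_f = 6.
E1 (Δl = ±1): not satisfied.
E2 (Δl = 0,±2, l_i+l_f ≥ 2): satisfied.

E2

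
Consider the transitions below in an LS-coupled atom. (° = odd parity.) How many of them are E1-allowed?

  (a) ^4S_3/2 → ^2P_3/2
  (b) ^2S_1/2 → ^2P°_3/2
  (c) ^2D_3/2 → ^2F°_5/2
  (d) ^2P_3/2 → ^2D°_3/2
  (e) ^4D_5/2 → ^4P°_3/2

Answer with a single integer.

(a) forbidden (parity, ΔS fail)
(b) allowed
(c) allowed
(d) allowed
(e) allowed
Total allowed: 4 of 5.

4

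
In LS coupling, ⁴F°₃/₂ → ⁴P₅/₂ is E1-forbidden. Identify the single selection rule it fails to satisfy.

the ΔL = 0, ±1 rule

Initial level: S=3/2, L=3, J=3/2, parity odd. Final level: S=3/2, L=1, J=5/2, parity even.
Parity must change: odd → even — ✓.
ΔS = 0: S: 3/2 → 3/2 — ✓.
ΔL = 0, ±1 (not L=0↔0): L: 3 → 1, ΔL = -2 — ✗.
ΔJ = 0, ±1 (not J=0↔0): J: 3/2 → 5/2, ΔJ = +1 — ✓.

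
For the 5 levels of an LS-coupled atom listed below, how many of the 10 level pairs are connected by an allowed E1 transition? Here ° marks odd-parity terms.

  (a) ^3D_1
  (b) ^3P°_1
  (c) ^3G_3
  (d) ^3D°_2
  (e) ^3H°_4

3

(a)–(b): allowed.
(a)–(c): forbidden (parity, ΔL, ΔJ).
(a)–(d): allowed.
(a)–(e): forbidden (ΔL, ΔJ).
(b)–(c): forbidden (ΔL, ΔJ).
(b)–(d): forbidden (parity).
(b)–(e): forbidden (parity, ΔL, ΔJ).
(c)–(d): forbidden (ΔL).
(c)–(e): allowed.
(d)–(e): forbidden (parity, ΔL, ΔJ).
Allowed pairs: 3 of 10.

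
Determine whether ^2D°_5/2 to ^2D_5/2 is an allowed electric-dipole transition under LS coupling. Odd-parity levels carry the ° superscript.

allowed

ΔS = 0: S: 1/2 → 1/2 — satisfied.
Parity must change: odd → even — satisfied.
ΔJ = 0, ±1 (not J=0↔0): J: 5/2 → 5/2, ΔJ = +0 — satisfied.
ΔL = 0, ±1 (not L=0↔0): L: 2 → 2, ΔL = +0 — satisfied.
All four E1 rules are satisfied.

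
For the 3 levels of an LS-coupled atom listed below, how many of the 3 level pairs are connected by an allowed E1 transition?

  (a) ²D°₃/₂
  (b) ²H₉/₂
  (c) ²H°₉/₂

1

(a)–(b): forbidden (ΔL, ΔJ).
(a)–(c): forbidden (parity, ΔL, ΔJ).
(b)–(c): allowed.
Allowed pairs: 1 of 3.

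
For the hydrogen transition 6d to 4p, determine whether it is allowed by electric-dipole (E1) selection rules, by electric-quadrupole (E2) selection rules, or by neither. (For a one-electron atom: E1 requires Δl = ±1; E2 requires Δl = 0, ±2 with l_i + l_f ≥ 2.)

Δl = 1 − 2 = -1; l_i + l_f = 3.
E1 (Δl = ±1): satisfied.
E2 (Δl = 0,±2, l_i+l_f ≥ 2): not satisfied.

E1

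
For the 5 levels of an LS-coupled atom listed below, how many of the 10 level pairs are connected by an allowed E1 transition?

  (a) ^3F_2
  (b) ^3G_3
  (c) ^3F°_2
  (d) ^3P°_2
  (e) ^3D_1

(a)–(b): forbidden (parity).
(a)–(c): allowed.
(a)–(d): forbidden (ΔL).
(a)–(e): forbidden (parity).
(b)–(c): allowed.
(b)–(d): forbidden (ΔL).
(b)–(e): forbidden (parity, ΔL, ΔJ).
(c)–(d): forbidden (parity, ΔL).
(c)–(e): allowed.
(d)–(e): allowed.
Allowed pairs: 4 of 10.

4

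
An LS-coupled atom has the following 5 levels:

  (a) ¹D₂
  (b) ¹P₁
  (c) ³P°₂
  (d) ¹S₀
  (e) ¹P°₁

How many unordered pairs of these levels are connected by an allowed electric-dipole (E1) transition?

(a)–(b): forbidden (parity).
(a)–(c): forbidden (ΔS).
(a)–(d): forbidden (parity, ΔL, ΔJ).
(a)–(e): allowed.
(b)–(c): forbidden (ΔS).
(b)–(d): forbidden (parity).
(b)–(e): allowed.
(c)–(d): forbidden (ΔS, ΔJ).
(c)–(e): forbidden (parity, ΔS).
(d)–(e): allowed.
Allowed pairs: 3 of 10.

3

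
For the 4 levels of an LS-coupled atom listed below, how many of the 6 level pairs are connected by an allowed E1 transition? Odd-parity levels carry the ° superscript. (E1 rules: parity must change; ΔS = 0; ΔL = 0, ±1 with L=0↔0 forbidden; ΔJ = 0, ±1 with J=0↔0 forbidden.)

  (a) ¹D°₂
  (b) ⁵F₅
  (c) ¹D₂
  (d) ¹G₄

1

(a)–(b): forbidden (ΔS, ΔJ).
(a)–(c): allowed.
(a)–(d): forbidden (ΔL, ΔJ).
(b)–(c): forbidden (parity, ΔS, ΔJ).
(b)–(d): forbidden (parity, ΔS).
(c)–(d): forbidden (parity, ΔL, ΔJ).
Allowed pairs: 1 of 6.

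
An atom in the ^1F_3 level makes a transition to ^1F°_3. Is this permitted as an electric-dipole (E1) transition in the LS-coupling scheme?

allowed

Initial level: S=0, L=3, J=3, parity even. Final level: S=0, L=3, J=3, parity odd.
ΔJ = 0, ±1 (not J=0↔0): J: 3 → 3, ΔJ = +0 — passes.
ΔS = 0: S: 0 → 0 — passes.
ΔL = 0, ±1 (not L=0↔0): L: 3 → 3, ΔL = +0 — passes.
Parity must change: even → odd — passes.
All four E1 rules are satisfied.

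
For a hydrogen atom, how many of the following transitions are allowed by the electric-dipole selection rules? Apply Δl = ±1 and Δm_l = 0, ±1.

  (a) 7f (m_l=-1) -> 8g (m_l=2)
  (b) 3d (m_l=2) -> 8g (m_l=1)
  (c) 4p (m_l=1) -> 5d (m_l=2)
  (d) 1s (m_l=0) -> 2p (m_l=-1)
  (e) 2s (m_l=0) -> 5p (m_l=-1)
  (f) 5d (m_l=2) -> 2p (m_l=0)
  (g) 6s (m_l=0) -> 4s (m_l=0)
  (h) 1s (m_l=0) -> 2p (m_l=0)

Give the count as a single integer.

4

(a) forbidden — Δm_l = +3 (E1 requires Δm_l = 0, ±1)
(b) forbidden — Δl = +2 (E1 requires Δl = ±1)
(c) allowed
(d) allowed
(e) allowed
(f) forbidden — Δm_l = -2 (E1 requires Δm_l = 0, ±1)
(g) forbidden — Δl = +0 (E1 requires Δl = ±1)
(h) allowed
Total allowed: 4 of 8.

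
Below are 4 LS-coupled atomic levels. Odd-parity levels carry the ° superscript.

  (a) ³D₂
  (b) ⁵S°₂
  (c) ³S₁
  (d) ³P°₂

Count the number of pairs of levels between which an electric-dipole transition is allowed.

2

(a)–(b): forbidden (ΔS, ΔL).
(a)–(c): forbidden (parity, ΔL).
(a)–(d): allowed.
(b)–(c): forbidden (ΔS, ΔL).
(b)–(d): forbidden (parity, ΔS).
(c)–(d): allowed.
Allowed pairs: 2 of 6.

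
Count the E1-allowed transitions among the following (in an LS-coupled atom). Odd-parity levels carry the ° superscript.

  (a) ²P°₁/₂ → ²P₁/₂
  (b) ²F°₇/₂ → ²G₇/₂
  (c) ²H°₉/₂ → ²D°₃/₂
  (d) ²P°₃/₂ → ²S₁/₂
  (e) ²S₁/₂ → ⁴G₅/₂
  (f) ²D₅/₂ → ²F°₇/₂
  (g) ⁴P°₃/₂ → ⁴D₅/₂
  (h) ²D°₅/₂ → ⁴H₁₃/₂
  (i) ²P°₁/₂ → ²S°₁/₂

(a) allowed
(b) allowed
(c) forbidden (parity, ΔL, ΔJ fail)
(d) allowed
(e) forbidden (parity, ΔS, ΔL, ΔJ fail)
(f) allowed
(g) allowed
(h) forbidden (ΔS, ΔL, ΔJ fail)
(i) forbidden (parity fails)
Total allowed: 5 of 9.

5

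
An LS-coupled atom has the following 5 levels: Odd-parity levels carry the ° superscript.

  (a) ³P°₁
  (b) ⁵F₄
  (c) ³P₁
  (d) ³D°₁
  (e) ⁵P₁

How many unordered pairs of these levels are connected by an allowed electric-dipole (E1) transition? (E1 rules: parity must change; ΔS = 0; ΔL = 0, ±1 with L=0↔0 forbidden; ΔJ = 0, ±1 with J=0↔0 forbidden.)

2

(a)–(b): forbidden (ΔS, ΔL, ΔJ).
(a)–(c): allowed.
(a)–(d): forbidden (parity).
(a)–(e): forbidden (ΔS).
(b)–(c): forbidden (parity, ΔS, ΔL, ΔJ).
(b)–(d): forbidden (ΔS, ΔJ).
(b)–(e): forbidden (parity, ΔL, ΔJ).
(c)–(d): allowed.
(c)–(e): forbidden (parity, ΔS).
(d)–(e): forbidden (ΔS).
Allowed pairs: 2 of 10.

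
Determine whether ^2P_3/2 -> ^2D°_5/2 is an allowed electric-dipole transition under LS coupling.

Initial level: S=1/2, L=1, J=3/2, parity even. Final level: S=1/2, L=2, J=5/2, parity odd.
Parity must change: even → odd — ok.
ΔS = 0: S: 1/2 → 1/2 — ok.
ΔL = 0, ±1 (not L=0↔0): L: 1 → 2, ΔL = +1 — ok.
ΔJ = 0, ±1 (not J=0↔0): J: 3/2 → 5/2, ΔJ = +1 — ok.
All four E1 rules are satisfied.

allowed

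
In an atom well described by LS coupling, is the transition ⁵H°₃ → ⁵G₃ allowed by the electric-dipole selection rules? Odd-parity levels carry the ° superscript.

allowed

Reading off the term symbols: S 2→2, L 5→4, J 3→3, parity odd→even.
Parity must change: odd → even — ✓.
ΔS = 0: S: 2 → 2 — ✓.
ΔL = 0, ±1 (not L=0↔0): L: 5 → 4, ΔL = -1 — ✓.
ΔJ = 0, ±1 (not J=0↔0): J: 3 → 3, ΔJ = +0 — ✓.
All four E1 rules are satisfied.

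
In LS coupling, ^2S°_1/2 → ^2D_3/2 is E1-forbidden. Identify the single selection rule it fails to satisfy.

ΔJ = 0, ±1 (not J=0↔0): J: 1/2 → 3/2, ΔJ = +1 — satisfied.
ΔL = 0, ±1 (not L=0↔0): L: 0 → 2, ΔL = +2 — violated.
Parity must change: odd → even — satisfied.
ΔS = 0: S: 1/2 → 1/2 — satisfied.

the ΔL = 0, ±1 rule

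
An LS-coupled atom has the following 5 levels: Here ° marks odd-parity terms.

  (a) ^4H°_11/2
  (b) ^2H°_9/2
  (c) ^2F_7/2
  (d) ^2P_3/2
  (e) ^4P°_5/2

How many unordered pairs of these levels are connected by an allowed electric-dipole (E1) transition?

(a)–(b): forbidden (parity, ΔS).
(a)–(c): forbidden (ΔS, ΔL, ΔJ).
(a)–(d): forbidden (ΔS, ΔL, ΔJ).
(a)–(e): forbidden (parity, ΔL, ΔJ).
(b)–(c): forbidden (ΔL).
(b)–(d): forbidden (ΔL, ΔJ).
(b)–(e): forbidden (parity, ΔS, ΔL, ΔJ).
(c)–(d): forbidden (parity, ΔL, ΔJ).
(c)–(e): forbidden (ΔS, ΔL).
(d)–(e): forbidden (ΔS).
Allowed pairs: 0 of 10.

0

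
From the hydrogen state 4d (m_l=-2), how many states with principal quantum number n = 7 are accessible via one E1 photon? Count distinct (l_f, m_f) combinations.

E1 requires Δl = ±1, so l_f ∈ {1, 3}; with 0 ≤ l_f ≤ n_f−1 = 6, the allowed l_f values are {1, 3}.
For l_f = 1: m_f ∈ {m_i−1, m_i, m_i+1} ∩ [−1, 1] = {-1} → 1 state.
For l_f = 3: m_f ∈ {m_i−1, m_i, m_i+1} ∩ [−3, 3] = {-3, -2, -1} → 3 states.
Total: 4.

4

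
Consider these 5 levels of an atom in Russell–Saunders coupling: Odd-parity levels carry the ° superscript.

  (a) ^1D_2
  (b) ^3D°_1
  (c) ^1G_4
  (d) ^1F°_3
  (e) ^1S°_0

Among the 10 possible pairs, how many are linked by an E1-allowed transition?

2

(a)–(b): forbidden (ΔS).
(a)–(c): forbidden (parity, ΔL, ΔJ).
(a)–(d): allowed.
(a)–(e): forbidden (ΔL, ΔJ).
(b)–(c): forbidden (ΔS, ΔL, ΔJ).
(b)–(d): forbidden (parity, ΔS, ΔJ).
(b)–(e): forbidden (parity, ΔS, ΔL).
(c)–(d): allowed.
(c)–(e): forbidden (ΔL, ΔJ).
(d)–(e): forbidden (parity, ΔL, ΔJ).
Allowed pairs: 2 of 10.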